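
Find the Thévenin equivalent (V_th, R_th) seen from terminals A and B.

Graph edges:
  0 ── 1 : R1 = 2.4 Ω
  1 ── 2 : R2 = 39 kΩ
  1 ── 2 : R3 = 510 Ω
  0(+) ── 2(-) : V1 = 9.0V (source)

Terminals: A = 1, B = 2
Step 1 — V_th is the open-circuit voltage V_A - V_B (nothing connected across the terminals).
Nodal analysis, taking node 2 as the 0 V reference.
Source V1 fixes V_0 = 9 V.
KCL at each unknown node (sum of currents leaving = 0; resistances in Ω):
  Node 1: (V_1 - 9)/2.4 + (V_1 - 0)/39000 + (V_1 - 0)/510 = 0
Collecting terms: 0.4187 × V_1 = 3.75  =>  V_1 = 8.957 V
V_th = V_1 - V_2 = 8.957 - 0 = 8.957 V
Step 2 — R_th: zero the source — replace V1 by a short circuit (node 2 merges into node 0) — and find the resistance seen between A (node 1) and B (node 0).
Reduce the network between node 1 (A) and node 0 (B) by series/parallel combination:
  Rp1 = R1 ‖ R2 ‖ R3 (parallel, all between nodes 0 and 1) = 1/(1/2.4 + 1/39000 + 1/510) = 2.389 Ω
R_th = 2.389 Ω

Final answer: V_th = 8.957 V, R_th = 2.389 Ω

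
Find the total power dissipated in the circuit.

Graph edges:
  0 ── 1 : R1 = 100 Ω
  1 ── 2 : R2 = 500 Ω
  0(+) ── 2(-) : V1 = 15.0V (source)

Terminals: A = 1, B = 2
Nodal analysis, taking node 2 as the 0 V reference.
Source V1 fixes V_0 = 15 V.
KCL at each unknown node (sum of currents leaving = 0; resistances in Ω):
  Node 1: (V_1 - 15)/100 + (V_1 - 0)/500 = 0
Collecting terms: 0.012 × V_1 = 0.15  =>  V_1 = 12.5 V
Power in each resistor, P = (ΔV)²/R:
  P_R1 = (15 - 12.5)²/100 = 0.0625 W
  P_R2 = (12.5 - 0)²/500 = 0.3125 W
P_total = P_R1 + P_R2 = 0.375 W

Final answer: 0.375 W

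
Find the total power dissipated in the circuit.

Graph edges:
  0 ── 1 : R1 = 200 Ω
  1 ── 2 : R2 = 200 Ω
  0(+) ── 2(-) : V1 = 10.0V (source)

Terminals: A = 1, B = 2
Nodal analysis, taking node 2 as the 0 V reference.
Source V1 fixes V_0 = 10 V.
KCL at each unknown node (sum of currents leaving = 0; resistances in Ω):
  Node 1: (V_1 - 10)/200 + (V_1 - 0)/200 = 0
Collecting terms: 0.01 × V_1 = 0.05  =>  V_1 = 5 V
Power in each resistor, P = (ΔV)²/R:
  P_R1 = (10 - 5)²/200 = 0.125 W
  P_R2 = (5 - 0)²/200 = 0.125 W
P_total = P_R1 + P_R2 = 0.25 W

Final answer: 0.25 W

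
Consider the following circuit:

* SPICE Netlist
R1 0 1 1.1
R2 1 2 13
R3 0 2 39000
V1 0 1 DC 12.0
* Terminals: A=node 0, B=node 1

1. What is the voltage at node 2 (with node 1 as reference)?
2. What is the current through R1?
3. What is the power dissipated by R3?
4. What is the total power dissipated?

Nodal analysis, taking node 1 as the 0 V reference.
Source V1 fixes V_0 = 12 V.
KCL at each unknown node (sum of currents leaving = 0; resistances in Ω):
  Node 2: (V_2 - 0)/13 + (V_2 - 12)/39000 = 0
Collecting terms: 0.07695 × V_2 = 0.0003077  =>  V_2 = 0.003999 V
Part 1:
  Read off the nodal solution: V_2 = 0.003999 V
Part 2:
  I_R1 = (V_0 - V_1)/R1 = (12 - 0)/1.1 = 10.91 A
  Magnitude: I_R1 = 10.91 A
Part 3:
  I_R3 = (V_0 - V_2)/R3 = (12 - 0.003999)/39000 = 0.0003076 A
  P_R3 = I_R3² × R3 = (0.0003076)² × 39000 = 0.00369 W
Part 4:
  Power in each resistor, P = (ΔV)²/R:
    P_R1 = (12 - 0)²/1.1 = 130.9 W
    P_R2 = (0 - 0.003999)²/13 = 0.00000123 W
    P_R3 = (12 - 0.003999)²/39000 = 0.00369 W
  P_total = P_R1 + P_R2 + P_R3 = 130.9 W

Final answers:
1. V_2 = 0.003999 V
2. I_R1 = 10.91 A
3. P_R3 = 0.00369 W
4. P_total = 130.9 W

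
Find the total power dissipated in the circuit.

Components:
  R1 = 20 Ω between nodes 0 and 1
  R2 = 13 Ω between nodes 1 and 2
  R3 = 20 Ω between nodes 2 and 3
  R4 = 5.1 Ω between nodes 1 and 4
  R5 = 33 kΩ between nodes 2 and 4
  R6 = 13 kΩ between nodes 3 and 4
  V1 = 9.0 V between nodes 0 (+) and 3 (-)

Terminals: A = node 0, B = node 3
Nodal analysis, taking node 3 as the 0 V reference.
Source V1 fixes V_0 = 9 V.
KCL at each unknown node (sum of currents leaving = 0; resistances in Ω):
  Node 1: (V_1 - 9)/20 + (V_1 - V_2)/13 + (V_1 - V_4)/5.1 = 0
  Node 2: (V_2 - V_1)/13 + (V_2 - 0)/20 + (V_2 - V_4)/33000 = 0
  Node 4: (V_4 - V_1)/5.1 + (V_4 - V_2)/33000 + (V_4 - 0)/13000 = 0
Collecting terms (coefficients in siemens):
  0.323·V_1 - 0.07692·V_2 - 0.1961·V_4 = 0.45
  0.127·V_2 - 0.07692·V_1 - 0.0000303·V_4 = 0
  0.1962·V_4 - 0.1961·V_1 - 0.0000303·V_2 = 0
Solving these 3 simultaneous equations (Gaussian elimination) gives:
  V_1 = 5.598 V, V_2 = 3.393 V, V_4 = 5.596 V
Power in each resistor, P = (ΔV)²/R:
  P_R1 = (9 - 5.598)²/20 = 0.5787 W
  P_R2 = (5.598 - 3.393)²/13 = 0.3739 W
  P_R3 = (3.393 - 0)²/20 = 0.5757 W
  P_R4 = (5.598 - 5.596)²/5.1 = 0.000001261 W
  P_R5 = (3.393 - 5.596)²/33000 = 0.000147 W
  P_R6 = (0 - 5.596)²/13000 = 0.002408 W
P_total = P_R1 + P_R2 + P_R3 + P_R4 + P_R5 + P_R6 = 1.531 W

Final answer: 1.531 W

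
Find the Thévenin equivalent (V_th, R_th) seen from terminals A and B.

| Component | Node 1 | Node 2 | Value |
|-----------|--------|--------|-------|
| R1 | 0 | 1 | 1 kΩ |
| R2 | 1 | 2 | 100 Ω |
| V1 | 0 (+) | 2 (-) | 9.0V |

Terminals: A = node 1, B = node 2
Step 1 — V_th is the open-circuit voltage V_A - V_B (nothing connected across the terminals).
Nodal analysis, taking node 2 as the 0 V reference.
Source V1 fixes V_0 = 9 V.
KCL at each unknown node (sum of currents leaving = 0; resistances in Ω):
  Node 1: (V_1 - 9)/1000 + (V_1 - 0)/100 = 0
Collecting terms: 0.011 × V_1 = 0.009  =>  V_1 = 0.8182 V
V_th = V_1 - V_2 = 0.8182 - 0 = 0.8182 V
Step 2 — R_th: zero the source — replace V1 by a short circuit (node 2 merges into node 0) — and find the resistance seen between A (node 1) and B (node 0).
Reduce the network between node 1 (A) and node 0 (B) by series/parallel combination:
  Rp1 = R1 ‖ R2 (parallel, both between nodes 0 and 1) = 1/(1/1000 + 1/100) = 90.91 Ω
R_th = 90.91 Ω

Final answer: V_th = 0.8182 V, R_th = 90.91 Ω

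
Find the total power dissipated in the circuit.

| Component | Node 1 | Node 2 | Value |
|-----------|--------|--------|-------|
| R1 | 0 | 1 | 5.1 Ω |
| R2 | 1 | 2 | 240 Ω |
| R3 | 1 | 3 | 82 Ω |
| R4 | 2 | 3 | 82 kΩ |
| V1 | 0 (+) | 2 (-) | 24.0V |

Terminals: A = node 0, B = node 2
Nodal analysis, taking node 2 as the 0 V reference.
Source V1 fixes V_0 = 24 V.
KCL at each unknown node (sum of currents leaving = 0; resistances in Ω):
  Node 1: (V_1 - 24)/5.1 + (V_1 - 0)/240 + (V_1 - V_3)/82 = 0
  Node 3: (V_3 - V_1)/82 + (V_3 - 0)/82000 = 0
Collecting terms (coefficients in siemens):
  0.2124·V_1 - 0.0122·V_3 = 4.706
  0.01221·V_3 - 0.0122·V_1 = 0
Determinant D = (0.2124)(0.01221) - (-0.0122)(-0.0122) = 0.002445
V_1 = [(4.706)(0.01221) - (-0.0122)(0)]/D = 23.5 V
V_3 = [(0.2124)(0) - (4.706)(-0.0122)]/D = 23.48 V
Power in each resistor, P = (ΔV)²/R:
  P_R1 = (24 - 23.5)²/5.1 = 0.04918 W
  P_R2 = (23.5 - 0)²/240 = 2.301 W
  P_R3 = (23.5 - 23.48)²/82 = 0.000006721 W
  P_R4 = (0 - 23.48)²/82000 = 0.006721 W
P_total = P_R1 + P_R2 + P_R3 + P_R4 = 2.357 W

Final answer: 2.357 W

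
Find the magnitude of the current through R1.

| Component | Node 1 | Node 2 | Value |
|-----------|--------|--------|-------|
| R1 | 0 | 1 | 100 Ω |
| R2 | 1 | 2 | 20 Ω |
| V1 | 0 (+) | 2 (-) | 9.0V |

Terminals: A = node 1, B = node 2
Nodal analysis, taking node 2 as the 0 V reference.
Source V1 fixes V_0 = 9 V.
KCL at each unknown node (sum of currents leaving = 0; resistances in Ω):
  Node 1: (V_1 - 9)/100 + (V_1 - 0)/20 = 0
Collecting terms: 0.06 × V_1 = 0.09  =>  V_1 = 1.5 V
I_R1 = (V_0 - V_1)/R1 = (9 - 1.5)/100 = 0.075 A
|I_R1| = 0.075 A

Final answer: |I_R1| = 0.075 A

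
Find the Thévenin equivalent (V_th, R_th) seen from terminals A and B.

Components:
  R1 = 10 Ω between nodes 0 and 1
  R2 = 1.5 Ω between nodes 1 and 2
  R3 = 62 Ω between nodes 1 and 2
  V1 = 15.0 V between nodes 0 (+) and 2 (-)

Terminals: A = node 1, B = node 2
Step 1 — V_th is the open-circuit voltage V_A - V_B (nothing connected across the terminals).
Nodal analysis, taking node 2 as the 0 V reference.
Source V1 fixes V_0 = 15 V.
KCL at each unknown node (sum of currents leaving = 0; resistances in Ω):
  Node 1: (V_1 - 15)/10 + (V_1 - 0)/1.5 + (V_1 - 0)/62 = 0
Collecting terms: 0.7828 × V_1 = 1.5  =>  V_1 = 1.916 V
V_th = V_1 - V_2 = 1.916 - 0 = 1.916 V
Step 2 — R_th: zero the source — replace V1 by a short circuit (node 2 merges into node 0) — and find the resistance seen between A (node 1) and B (node 0).
Reduce the network between node 1 (A) and node 0 (B) by series/parallel combination:
  Rp1 = R1 ‖ R2 ‖ R3 (parallel, all between nodes 0 and 1) = 1/(1/10 + 1/1.5 + 1/62) = 1.277 Ω
R_th = 1.277 Ω

Final answer: V_th = 1.916 V, R_th = 1.277 Ω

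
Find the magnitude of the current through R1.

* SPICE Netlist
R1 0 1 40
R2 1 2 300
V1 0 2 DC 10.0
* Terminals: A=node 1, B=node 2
Nodal analysis, taking node 2 as the 0 V reference.
Source V1 fixes V_0 = 10 V.
KCL at each unknown node (sum of currents leaving = 0; resistances in Ω):
  Node 1: (V_1 - 10)/40 + (V_1 - 0)/300 = 0
Collecting terms: 0.02833 × V_1 = 0.25  =>  V_1 = 8.824 V
I_R1 = (V_0 - V_1)/R1 = (10 - 8.824)/40 = 0.02941 A
|I_R1| = 0.02941 A

Final answer: |I_R1| = 0.02941 A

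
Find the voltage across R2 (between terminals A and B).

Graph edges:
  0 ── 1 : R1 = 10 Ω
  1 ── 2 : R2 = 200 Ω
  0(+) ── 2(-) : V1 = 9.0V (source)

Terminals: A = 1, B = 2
R1 and R2 are in series across V1 (node 0 → node 1 → node 2), and the output A–B is taken across R2, so this is a voltage divider.
Series current: I = V1/(R1 + R2) = 9/(10 + 200) = 9/210 = 0.04286 A
V_R2 = I × R2 = V1 × R2/(R1 + R2) = 9 × 200/210 = 8.571 V

Final answer: 8.571 V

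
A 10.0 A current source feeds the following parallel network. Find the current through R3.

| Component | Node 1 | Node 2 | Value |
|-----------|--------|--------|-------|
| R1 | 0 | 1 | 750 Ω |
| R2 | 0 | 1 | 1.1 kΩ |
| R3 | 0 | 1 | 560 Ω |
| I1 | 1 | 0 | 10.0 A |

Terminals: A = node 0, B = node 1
All resistors sit directly between nodes 0 and 1, so they are in parallel and share one voltage V; the full source current 10 A splits among them.
1/R_par = 1/750 + 1/1100 + 1/560 = 0.004028 S  =>  R_par = 248.3 Ω
V = I × R_par = 10 × 248.3 = 2483 V
I_R3 = V/R3 = 2483/560 = 4.433 A

Final answer: 4.433 A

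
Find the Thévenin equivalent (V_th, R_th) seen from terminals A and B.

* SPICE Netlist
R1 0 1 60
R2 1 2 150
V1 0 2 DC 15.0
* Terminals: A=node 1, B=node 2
Step 1 — V_th is the open-circuit voltage V_A - V_B (nothing connected across the terminals).
Nodal analysis, taking node 2 as the 0 V reference.
Source V1 fixes V_0 = 15 V.
KCL at each unknown node (sum of currents leaving = 0; resistances in Ω):
  Node 1: (V_1 - 15)/60 + (V_1 - 0)/150 = 0
Collecting terms: 0.02333 × V_1 = 0.25  =>  V_1 = 10.71 V
V_th = V_1 - V_2 = 10.71 - 0 = 10.71 V
Step 2 — R_th: zero the source — replace V1 by a short circuit (node 2 merges into node 0) — and find the resistance seen between A (node 1) and B (node 0).
Reduce the network between node 1 (A) and node 0 (B) by series/parallel combination:
  Rp1 = R1 ‖ R2 (parallel, both between nodes 0 and 1) = 1/(1/60 + 1/150) = 42.86 Ω
R_th = 42.86 Ω

Final answer: V_th = 10.71 V, R_th = 42.86 Ω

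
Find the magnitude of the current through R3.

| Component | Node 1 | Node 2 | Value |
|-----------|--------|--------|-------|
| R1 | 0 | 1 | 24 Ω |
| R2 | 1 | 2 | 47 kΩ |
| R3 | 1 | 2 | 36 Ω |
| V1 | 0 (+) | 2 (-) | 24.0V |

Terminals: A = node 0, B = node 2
Nodal analysis, taking node 2 as the 0 V reference.
Source V1 fixes V_0 = 24 V.
KCL at each unknown node (sum of currents leaving = 0; resistances in Ω):
  Node 1: (V_1 - 24)/24 + (V_1 - 0)/47000 + (V_1 - 0)/36 = 0
Collecting terms: 0.06947 × V_1 = 1  =>  V_1 = 14.4 V
I_R3 = (V_1 - V_2)/R3 = (14.4 - 0)/36 = 0.3999 A
|I_R3| = 0.3999 A

Final answer: |I_R3| = 0.3999 A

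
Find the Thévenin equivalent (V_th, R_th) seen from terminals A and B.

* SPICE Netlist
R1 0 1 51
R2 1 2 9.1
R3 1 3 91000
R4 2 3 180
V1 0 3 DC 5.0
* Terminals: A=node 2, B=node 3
Step 1 — V_th is the open-circuit voltage V_A - V_B (nothing connected across the terminals).
Nodal analysis, taking node 3 as the 0 V reference.
Source V1 fixes V_0 = 5 V.
KCL at each unknown node (sum of currents leaving = 0; resistances in Ω):
  Node 1: (V_1 - 5)/51 + (V_1 - V_2)/9.1 + (V_1 - 0)/91000 = 0
  Node 2: (V_2 - V_1)/9.1 + (V_2 - 0)/180 = 0
Collecting terms (coefficients in siemens):
  0.1295·V_1 - 0.1099·V_2 = 0.09804
  0.1154·V_2 - 0.1099·V_1 = 0
Determinant D = (0.1295)(0.1154) - (-0.1099)(-0.1099) = 0.002875
V_1 = [(0.09804)(0.1154) - (-0.1099)(0)]/D = 3.936 V
V_2 = [(0.1295)(0) - (0.09804)(-0.1099)]/D = 3.747 V
V_th = V_2 - V_3 = 3.747 - 0 = 3.747 V
Step 2 — R_th: zero the source — replace V1 by a short circuit (node 3 merges into node 0) — and find the resistance seen between A (node 2) and B (node 0).
Reduce the network between node 2 (A) and node 0 (B) by series/parallel combination:
  Rp1 = R1 ‖ R3 (parallel, both between nodes 0 and 1) = 1/(1/51 + 1/91000) = 50.97 Ω
  Rs1 = R2 + Rp1 (series, joined only at node 1) = 9.1 + 50.97 = 60.07 Ω
  Rp2 = R4 ‖ Rs1 (parallel, both between nodes 0 and 2) = 1/(1/180 + 1/60.07) = 45.04 Ω
R_th = 45.04 Ω

Final answer: V_th = 3.747 V, R_th = 45.04 Ω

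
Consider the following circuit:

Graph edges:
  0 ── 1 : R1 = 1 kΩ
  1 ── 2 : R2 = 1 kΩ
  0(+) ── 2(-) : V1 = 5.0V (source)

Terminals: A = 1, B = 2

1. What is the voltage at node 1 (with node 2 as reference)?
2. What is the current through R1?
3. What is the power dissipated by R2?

Nodal analysis, taking node 2 as the 0 V reference.
Source V1 fixes V_0 = 5 V.
KCL at each unknown node (sum of currents leaving = 0; resistances in Ω):
  Node 1: (V_1 - 5)/1000 + (V_1 - 0)/1000 = 0
Collecting terms: 0.002 × V_1 = 0.005  =>  V_1 = 2.5 V
Part 1:
  Read off the nodal solution: V_1 = 2.5 V
Part 2:
  I_R1 = (V_0 - V_1)/R1 = (5 - 2.5)/1000 = 0.0025 A
  Magnitude: I_R1 = 0.0025 A
Part 3:
  I_R2 = (V_1 - V_2)/R2 = (2.5 - 0)/1000 = 0.0025 A
  P_R2 = I_R2² × R2 = (0.0025)² × 1000 = 0.00625 W

Final answers:
1. V_1 = 2.5 V
2. I_R1 = 0.0025 A
3. P_R2 = 0.00625 W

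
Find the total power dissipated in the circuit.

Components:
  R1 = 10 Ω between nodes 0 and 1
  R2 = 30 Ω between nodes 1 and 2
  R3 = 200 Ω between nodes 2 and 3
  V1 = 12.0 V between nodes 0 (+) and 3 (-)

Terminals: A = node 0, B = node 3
Nodal analysis, taking node 3 as the 0 V reference.
Source V1 fixes V_0 = 12 V.
KCL at each unknown node (sum of currents leaving = 0; resistances in Ω):
  Node 1: (V_1 - 12)/10 + (V_1 - V_2)/30 = 0
  Node 2: (V_2 - V_1)/30 + (V_2 - 0)/200 = 0
Collecting terms (coefficients in siemens):
  0.1333·V_1 - 0.03333·V_2 = 1.2
  0.03833·V_2 - 0.03333·V_1 = 0
Determinant D = (0.1333)(0.03833) - (-0.03333)(-0.03333) = 0.004
V_1 = [(1.2)(0.03833) - (-0.03333)(0)]/D = 11.5 V
V_2 = [(0.1333)(0) - (1.2)(-0.03333)]/D = 10 V
Power in each resistor, P = (ΔV)²/R:
  P_R1 = (12 - 11.5)²/10 = 0.025 W
  P_R2 = (11.5 - 10)²/30 = 0.075 W
  P_R3 = (10 - 0)²/200 = 0.5 W
P_total = P_R1 + P_R2 + P_R3 = 0.6 W

Final answer: 0.6 W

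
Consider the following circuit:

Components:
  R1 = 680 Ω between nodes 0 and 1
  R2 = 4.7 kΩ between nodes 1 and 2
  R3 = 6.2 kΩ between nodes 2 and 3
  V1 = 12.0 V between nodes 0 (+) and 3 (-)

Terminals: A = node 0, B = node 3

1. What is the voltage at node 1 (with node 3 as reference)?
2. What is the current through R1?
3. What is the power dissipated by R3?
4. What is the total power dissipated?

Nodal analysis, taking node 3 as the 0 V reference.
Source V1 fixes V_0 = 12 V.
KCL at each unknown node (sum of currents leaving = 0; resistances in Ω):
  Node 1: (V_1 - 12)/680 + (V_1 - V_2)/4700 = 0
  Node 2: (V_2 - V_1)/4700 + (V_2 - 0)/6200 = 0
Collecting terms (coefficients in siemens):
  0.001683·V_1 - 0.0002128·V_2 = 0.01765
  0.0003741·V_2 - 0.0002128·V_1 = 0
Determinant D = (0.001683)(0.0003741) - (-0.0002128)(-0.0002128) = 0.0000005844
V_1 = [(0.01765)(0.0003741) - (-0.0002128)(0)]/D = 11.3 V
V_2 = [(0.001683)(0) - (0.01765)(-0.0002128)]/D = 6.425 V
Part 1:
  Read off the nodal solution: V_1 = 11.3 V
Part 2:
  I_R1 = (V_0 - V_1)/R1 = (12 - 11.3)/680 = 0.001036 A
  Magnitude: I_R1 = 0.001036 A
Part 3:
  I_R3 = (V_2 - V_3)/R3 = (6.425 - 0)/6200 = 0.001036 A
  P_R3 = I_R3² × R3 = (0.001036)² × 6200 = 0.006658 W
Part 4:
  Power in each resistor, P = (ΔV)²/R:
    P_R1 = (12 - 11.3)²/680 = 0.0007302 W
    P_R2 = (11.3 - 6.425)²/4700 = 0.005047 W
    P_R3 = (6.425 - 0)²/6200 = 0.006658 W
  P_total = P_R1 + P_R2 + P_R3 = 0.01244 W

Final answers:
1. V_1 = 11.3 V
2. I_R1 = 0.001036 A
3. P_R3 = 0.006658 W
4. P_total = 0.01244 W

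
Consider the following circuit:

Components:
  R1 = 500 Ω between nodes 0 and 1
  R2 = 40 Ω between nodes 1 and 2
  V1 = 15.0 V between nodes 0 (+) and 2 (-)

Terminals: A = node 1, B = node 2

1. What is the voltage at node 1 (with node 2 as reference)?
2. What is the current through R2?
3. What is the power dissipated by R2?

Nodal analysis, taking node 2 as the 0 V reference.
Source V1 fixes V_0 = 15 V.
KCL at each unknown node (sum of currents leaving = 0; resistances in Ω):
  Node 1: (V_1 - 15)/500 + (V_1 - 0)/40 = 0
Collecting terms: 0.027 × V_1 = 0.03  =>  V_1 = 1.111 V
Part 1:
  Read off the nodal solution: V_1 = 1.111 V
Part 2:
  I_R2 = (V_1 - V_2)/R2 = (1.111 - 0)/40 = 0.02778 A
  Magnitude: I_R2 = 0.02778 A
Part 3:
  I_R2 = (V_1 - V_2)/R2 = (1.111 - 0)/40 = 0.02778 A
  P_R2 = I_R2² × R2 = (0.02778)² × 40 = 0.03086 W

Final answers:
1. V_1 = 1.111 V
2. I_R2 = 0.02778 A
3. P_R2 = 0.03086 W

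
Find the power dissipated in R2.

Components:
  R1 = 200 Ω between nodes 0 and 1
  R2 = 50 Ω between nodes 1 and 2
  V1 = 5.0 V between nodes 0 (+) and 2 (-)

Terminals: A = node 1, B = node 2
Nodal analysis, taking node 2 as the 0 V reference.
Source V1 fixes V_0 = 5 V.
KCL at each unknown node (sum of currents leaving = 0; resistances in Ω):
  Node 1: (V_1 - 5)/200 + (V_1 - 0)/50 = 0
Collecting terms: 0.025 × V_1 = 0.025  =>  V_1 = 1 V
I_R2 = (V_1 - V_2)/R2 = (1 - 0)/50 = 0.02 A
P_R2 = I_R2² × R2 = (0.02)² × 50 = 0.02 W

Final answer: 0.02 W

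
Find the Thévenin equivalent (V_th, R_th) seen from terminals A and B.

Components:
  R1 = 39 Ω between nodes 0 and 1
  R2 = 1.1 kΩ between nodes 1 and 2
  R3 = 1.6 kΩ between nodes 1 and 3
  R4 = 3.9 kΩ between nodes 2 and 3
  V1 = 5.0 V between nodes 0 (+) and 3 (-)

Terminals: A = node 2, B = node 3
Step 1 — V_th is the open-circuit voltage V_A - V_B (nothing connected across the terminals).
Nodal analysis, taking node 3 as the 0 V reference.
Source V1 fixes V_0 = 5 V.
KCL at each unknown node (sum of currents leaving = 0; resistances in Ω):
  Node 1: (V_1 - 5)/39 + (V_1 - V_2)/1100 + (V_1 - 0)/1600 = 0
  Node 2: (V_2 - V_1)/1100 + (V_2 - 0)/3900 = 0
Collecting terms (coefficients in siemens):
  0.02718·V_1 - 0.0009091·V_2 = 0.1282
  0.001166·V_2 - 0.0009091·V_1 = 0
Determinant D = (0.02718)(0.001166) - (-0.0009091)(-0.0009091) = 0.00003085
V_1 = [(0.1282)(0.001166) - (-0.0009091)(0)]/D = 4.844 V
V_2 = [(0.02718)(0) - (0.1282)(-0.0009091)]/D = 3.778 V
V_th = V_2 - V_3 = 3.778 - 0 = 3.778 V
Step 2 — R_th: zero the source — replace V1 by a short circuit (node 3 merges into node 0) — and find the resistance seen between A (node 2) and B (node 0).
Reduce the network between node 2 (A) and node 0 (B) by series/parallel combination:
  Rp1 = R1 ‖ R3 (parallel, both between nodes 0 and 1) = 1/(1/39 + 1/1600) = 38.07 Ω
  Rs1 = R2 + Rp1 (series, joined only at node 1) = 1100 + 38.07 = 1138 Ω
  Rp2 = R4 ‖ Rs1 (parallel, both between nodes 0 and 2) = 1/(1/3900 + 1/1138) = 881 Ω
R_th = 881 Ω

Final answer: V_th = 3.778 V, R_th = 881 Ω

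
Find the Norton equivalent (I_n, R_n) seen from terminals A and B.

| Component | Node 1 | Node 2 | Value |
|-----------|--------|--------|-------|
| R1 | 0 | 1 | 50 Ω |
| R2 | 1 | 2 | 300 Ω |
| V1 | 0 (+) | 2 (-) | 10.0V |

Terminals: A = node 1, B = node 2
Find the Thévenin equivalent first; then I_n = V_th/R_th and R_n = R_th.
Step 1 — V_th is the open-circuit voltage V_A - V_B (nothing connected across the terminals).
Nodal analysis, taking node 2 as the 0 V reference.
Source V1 fixes V_0 = 10 V.
KCL at each unknown node (sum of currents leaving = 0; resistances in Ω):
  Node 1: (V_1 - 10)/50 + (V_1 - 0)/300 = 0
Collecting terms: 0.02333 × V_1 = 0.2  =>  V_1 = 8.571 V
V_th = V_1 - V_2 = 8.571 - 0 = 8.571 V
Step 2 — R_th: zero the source — replace V1 by a short circuit (node 2 merges into node 0) — and find the resistance seen between A (node 1) and B (node 0).
Reduce the network between node 1 (A) and node 0 (B) by series/parallel combination:
  Rp1 = R1 ‖ R2 (parallel, both between nodes 0 and 1) = 1/(1/50 + 1/300) = 42.86 Ω
R_th = 42.86 Ω
I_n = V_th/R_th = 8.571/42.86 = 0.2 A, and R_n = R_th = 42.86 Ω

Final answer: I_n = 0.2 A, R_n = 42.86 Ω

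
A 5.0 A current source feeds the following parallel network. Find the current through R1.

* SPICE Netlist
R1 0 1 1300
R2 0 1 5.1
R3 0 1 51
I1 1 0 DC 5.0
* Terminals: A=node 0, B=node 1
All resistors sit directly between nodes 0 and 1, so they are in parallel and share one voltage V; the full source current 5 A splits among them.
1/R_par = 1/1300 + 1/5.1 + 1/51 = 0.2165 S  =>  R_par = 4.62 Ω
V = I × R_par = 5 × 4.62 = 23.1 V
I_R1 = V/R1 = 23.1/1300 = 0.01777 A

Final answer: 0.01777 A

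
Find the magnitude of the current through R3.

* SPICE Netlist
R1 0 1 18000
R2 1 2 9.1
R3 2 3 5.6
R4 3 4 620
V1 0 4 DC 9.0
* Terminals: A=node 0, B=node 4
Nodal analysis, taking node 4 as the 0 V reference.
Source V1 fixes V_0 = 9 V.
KCL at each unknown node (sum of currents leaving = 0; resistances in Ω):
  Node 1: (V_1 - 9)/18000 + (V_1 - V_2)/9.1 = 0
  Node 2: (V_2 - V_1)/9.1 + (V_2 - V_3)/5.6 = 0
  Node 3: (V_3 - V_2)/5.6 + (V_3 - 0)/620 = 0
Collecting terms (coefficients in siemens):
  0.1099·V_1 - 0.1099·V_2 = 0.0005
  0.2885·V_2 - 0.1099·V_1 - 0.1786·V_3 = 0
  0.1802·V_3 - 0.1786·V_2 = 0
Solving these 3 simultaneous equations (Gaussian elimination) gives:
  V_1 = 0.3065 V, V_2 = 0.3021 V, V_3 = 0.2994 V
I_R3 = (V_2 - V_3)/R3 = (0.3021 - 0.2994)/5.6 = 0.000483 A
|I_R3| = 0.000483 A

Final answer: |I_R3| = 0.000483 A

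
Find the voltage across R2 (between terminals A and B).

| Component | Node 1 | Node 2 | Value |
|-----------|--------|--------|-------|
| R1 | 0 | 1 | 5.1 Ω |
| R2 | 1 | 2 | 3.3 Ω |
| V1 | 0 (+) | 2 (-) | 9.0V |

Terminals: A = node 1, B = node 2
R1 and R2 are in series across V1 (node 0 → node 1 → node 2), and the output A–B is taken across R2, so this is a voltage divider.
Series current: I = V1/(R1 + R2) = 9/(5.1 + 3.3) = 9/8.4 = 1.071 A
V_R2 = I × R2 = V1 × R2/(R1 + R2) = 9 × 3.3/8.4 = 3.536 V

Final answer: 3.536 V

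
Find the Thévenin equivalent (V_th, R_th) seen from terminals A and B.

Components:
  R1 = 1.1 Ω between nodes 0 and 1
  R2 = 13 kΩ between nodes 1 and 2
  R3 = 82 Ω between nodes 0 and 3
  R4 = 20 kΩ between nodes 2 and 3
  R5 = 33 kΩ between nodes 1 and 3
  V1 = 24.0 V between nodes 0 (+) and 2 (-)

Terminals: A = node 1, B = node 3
Step 1 — V_th is the open-circuit voltage V_A - V_B (nothing connected across the terminals).
Nodal analysis, taking node 2 as the 0 V reference.
Source V1 fixes V_0 = 24 V.
KCL at each unknown node (sum of currents leaving = 0; resistances in Ω):
  Node 1: (V_1 - 24)/1.1 + (V_1 - 0)/13000 + (V_1 - V_3)/33000 = 0
  Node 3: (V_3 - 24)/82 + (V_3 - 0)/20000 + (V_3 - V_1)/33000 = 0
Collecting terms (coefficients in siemens):
  0.9092·V_1 - 0.0000303·V_3 = 21.82
  0.01228·V_3 - 0.0000303·V_1 = 0.2927
Determinant D = (0.9092)(0.01228) - (-0.0000303)(-0.0000303) = 0.01116
V_1 = [(21.82)(0.01228) - (-0.0000303)(0.2927)]/D = 24 V
V_3 = [(0.9092)(0.2927) - (21.82)(-0.0000303)]/D = 23.9 V
V_th = V_1 - V_3 = 24 - 23.9 = 0.09573 V
Step 2 — R_th: zero the source — replace V1 by a short circuit (node 2 merges into node 0) — and find the resistance seen between A (node 1) and B (node 3).
Reduce the network between node 1 (A) and node 3 (B) by series/parallel combination:
  Rp1 = R1 ‖ R2 (parallel, both between nodes 0 and 1) = 1/(1/1.1 + 1/13000) = 1.1 Ω
  Rp2 = R3 ‖ R4 (parallel, both between nodes 0 and 3) = 1/(1/82 + 1/20000) = 81.67 Ω
  Rs1 = Rp1 + Rp2 (series, joined only at node 0) = 1.1 + 81.67 = 82.77 Ω
  Rp3 = R5 ‖ Rs1 (parallel, both between nodes 1 and 3) = 1/(1/33000 + 1/82.77) = 82.56 Ω
R_th = 82.56 Ω

Final answer: V_th = 0.09573 V, R_th = 82.56 Ω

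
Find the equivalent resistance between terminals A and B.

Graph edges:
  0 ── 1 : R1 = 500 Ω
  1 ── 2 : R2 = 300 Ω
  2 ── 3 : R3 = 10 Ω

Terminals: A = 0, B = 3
Reduce the network between node 0 (A) and node 3 (B) by series/parallel combination:
  Rs1 = R1 + R2 (series, joined only at node 1) = 500 + 300 = 800 Ω
  Rs2 = R3 + Rs1 (series, joined only at node 2) = 10 + 800 = 810 Ω
R_eq = 810 Ω

Final answer: 810 Ω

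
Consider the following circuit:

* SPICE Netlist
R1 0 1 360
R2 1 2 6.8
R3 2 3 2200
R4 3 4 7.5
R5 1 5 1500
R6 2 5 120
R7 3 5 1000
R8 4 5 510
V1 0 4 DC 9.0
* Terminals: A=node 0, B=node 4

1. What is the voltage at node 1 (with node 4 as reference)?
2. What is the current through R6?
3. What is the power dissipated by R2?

Nodal analysis, taking node 4 as the 0 V reference.
Source V1 fixes V_0 = 9 V.
KCL at each unknown node (sum of currents leaving = 0; resistances in Ω):
  Node 1: (V_1 - 9)/360 + (V_1 - V_2)/6.8 + (V_1 - V_5)/1500 = 0
  Node 2: (V_2 - V_1)/6.8 + (V_2 - V_3)/2200 + (V_2 - V_5)/120 = 0
  Node 3: (V_3 - V_2)/2200 + (V_3 - 0)/7.5 + (V_3 - V_5)/1000 = 0
  Node 5: (V_5 - V_1)/1500 + (V_5 - V_2)/120 + (V_5 - V_3)/1000 + (V_5 - 0)/510 = 0
Collecting terms (coefficients in siemens):
  0.1505·V_1 - 0.1471·V_2 - 0.0006667·V_5 = 0.025
  0.1558·V_2 - 0.1471·V_1 - 0.0004545·V_3 - 0.008333·V_5 = 0
  0.1348·V_3 - 0.0004545·V_2 - 0.001·V_5 = 0
  0.01196·V_5 - 0.0006667·V_1 - 0.008333·V_2 - 0.001·V_3 = 0
Solving these 4 simultaneous equations (Gaussian elimination) gives:
  V_1 = 4.623 V, V_2 = 4.546 V, V_3 = 0.04077 V, V_5 = 3.428 V
Part 1:
  Read off the nodal solution: V_1 = 4.623 V
Part 2:
  I_R6 = (V_2 - V_5)/R6 = (4.546 - 3.428)/120 = 0.009313 A
  Magnitude: I_R6 = 0.009313 A
Part 3:
  I_R2 = (V_1 - V_2)/R2 = (4.623 - 4.546)/6.8 = 0.01136 A
  P_R2 = I_R2² × R2 = (0.01136)² × 6.8 = 0.0008777 W

Final answers:
1. V_1 = 4.623 V
2. I_R6 = 0.009313 A
3. P_R2 = 0.0008777 W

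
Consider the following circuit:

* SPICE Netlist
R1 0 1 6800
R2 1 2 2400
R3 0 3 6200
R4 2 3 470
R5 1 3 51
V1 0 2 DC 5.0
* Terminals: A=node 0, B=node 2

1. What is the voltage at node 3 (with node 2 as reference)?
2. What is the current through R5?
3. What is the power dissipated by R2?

Nodal analysis, taking node 2 as the 0 V reference.
Source V1 fixes V_0 = 5 V.
KCL at each unknown node (sum of currents leaving = 0; resistances in Ω):
  Node 1: (V_1 - 5)/6800 + (V_1 - 0)/2400 + (V_1 - V_3)/51 = 0
  Node 3: (V_3 - 5)/6200 + (V_3 - 0)/470 + (V_3 - V_1)/51 = 0
Collecting terms (coefficients in siemens):
  0.02017·V_1 - 0.01961·V_3 = 0.0007353
  0.0219·V_3 - 0.01961·V_1 = 0.0008065
Determinant D = (0.02017)(0.0219) - (-0.01961)(-0.01961) = 0.00005723
V_1 = [(0.0007353)(0.0219) - (-0.01961)(0.0008065)]/D = 0.5577 V
V_3 = [(0.02017)(0.0008065) - (0.0007353)(-0.01961)]/D = 0.5362 V
Part 1:
  Read off the nodal solution: V_3 = 0.5362 V
Part 2:
  I_R5 = (V_1 - V_3)/R5 = (0.5577 - 0.5362)/51 = 0.0004209 A
  Magnitude: I_R5 = 0.0004209 A
Part 3:
  I_R2 = (V_1 - V_2)/R2 = (0.5577 - 0)/2400 = 0.0002324 A
  P_R2 = I_R2² × R2 = (0.0002324)² × 2400 = 0.0001296 W

Final answers:
1. V_3 = 0.5362 V
2. I_R5 = 0.0004209 A
3. P_R2 = 0.0001296 W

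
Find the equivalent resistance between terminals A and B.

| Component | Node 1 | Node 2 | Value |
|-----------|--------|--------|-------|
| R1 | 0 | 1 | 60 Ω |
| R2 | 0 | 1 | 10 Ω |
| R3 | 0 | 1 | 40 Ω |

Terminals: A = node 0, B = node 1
Reduce the network between node 0 (A) and node 1 (B) by series/parallel combination:
  Rp1 = R1 ‖ R2 ‖ R3 (parallel, all between nodes 0 and 1) = 1/(1/60 + 1/10 + 1/40) = 7.059 Ω
R_eq = 7.059 Ω

Final answer: 7.059 Ω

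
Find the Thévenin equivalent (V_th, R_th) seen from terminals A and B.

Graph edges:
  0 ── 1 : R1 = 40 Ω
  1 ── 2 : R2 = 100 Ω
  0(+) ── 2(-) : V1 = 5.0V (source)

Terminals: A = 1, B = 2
Step 1 — V_th is the open-circuit voltage V_A - V_B (nothing connected across the terminals).
Nodal analysis, taking node 2 as the 0 V reference.
Source V1 fixes V_0 = 5 V.
KCL at each unknown node (sum of currents leaving = 0; resistances in Ω):
  Node 1: (V_1 - 5)/40 + (V_1 - 0)/100 = 0
Collecting terms: 0.035 × V_1 = 0.125  =>  V_1 = 3.571 V
V_th = V_1 - V_2 = 3.571 - 0 = 3.571 V
Step 2 — R_th: zero the source — replace V1 by a short circuit (node 2 merges into node 0) — and find the resistance seen between A (node 1) and B (node 0).
Reduce the network between node 1 (A) and node 0 (B) by series/parallel combination:
  Rp1 = R1 ‖ R2 (parallel, both between nodes 0 and 1) = 1/(1/40 + 1/100) = 28.57 Ω
R_th = 28.57 Ω

Final answer: V_th = 3.571 V, R_th = 28.57 Ω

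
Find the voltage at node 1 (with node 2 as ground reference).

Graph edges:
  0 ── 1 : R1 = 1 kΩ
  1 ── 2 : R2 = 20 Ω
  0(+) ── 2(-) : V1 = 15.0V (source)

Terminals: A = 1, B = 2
Nodal analysis, taking node 2 as the 0 V reference.
Source V1 fixes V_0 = 15 V.
KCL at each unknown node (sum of currents leaving = 0; resistances in Ω):
  Node 1: (V_1 - 15)/1000 + (V_1 - 0)/20 = 0
Collecting terms: 0.051 × V_1 = 0.015  =>  V_1 = 0.2941 V
The requested potential is V_1 = 0.2941 V.

Final answer: V_1 = 0.2941 V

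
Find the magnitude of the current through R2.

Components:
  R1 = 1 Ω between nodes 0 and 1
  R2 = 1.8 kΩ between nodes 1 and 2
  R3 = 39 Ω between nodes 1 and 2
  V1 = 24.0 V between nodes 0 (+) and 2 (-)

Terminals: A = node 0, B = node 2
Nodal analysis, taking node 2 as the 0 V reference.
Source V1 fixes V_0 = 24 V.
KCL at each unknown node (sum of currents leaving = 0; resistances in Ω):
  Node 1: (V_1 - 24)/1 + (V_1 - 0)/1800 + (V_1 - 0)/39 = 0
Collecting terms: 1.026 × V_1 = 24  =>  V_1 = 23.39 V
I_R2 = (V_1 - V_2)/R2 = (23.39 - 0)/1800 = 0.01299 A
|I_R2| = 0.01299 A

Final answer: |I_R2| = 0.01299 A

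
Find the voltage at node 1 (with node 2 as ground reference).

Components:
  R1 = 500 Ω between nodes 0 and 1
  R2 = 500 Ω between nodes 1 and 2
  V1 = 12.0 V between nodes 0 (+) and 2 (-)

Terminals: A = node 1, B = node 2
Nodal analysis, taking node 2 as the 0 V reference.
Source V1 fixes V_0 = 12 V.
KCL at each unknown node (sum of currents leaving = 0; resistances in Ω):
  Node 1: (V_1 - 12)/500 + (V_1 - 0)/500 = 0
Collecting terms: 0.004 × V_1 = 0.024  =>  V_1 = 6 V
The requested potential is V_1 = 6 V.

Final answer: V_1 = 6 V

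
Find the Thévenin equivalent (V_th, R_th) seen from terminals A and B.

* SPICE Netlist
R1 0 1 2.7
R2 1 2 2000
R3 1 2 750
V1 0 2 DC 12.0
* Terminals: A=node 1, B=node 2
Step 1 — V_th is the open-circuit voltage V_A - V_B (nothing connected across the terminals).
Nodal analysis, taking node 2 as the 0 V reference.
Source V1 fixes V_0 = 12 V.
KCL at each unknown node (sum of currents leaving = 0; resistances in Ω):
  Node 1: (V_1 - 12)/2.7 + (V_1 - 0)/2000 + (V_1 - 0)/750 = 0
Collecting terms: 0.3722 × V_1 = 4.444  =>  V_1 = 11.94 V
V_th = V_1 - V_2 = 11.94 - 0 = 11.94 V
Step 2 — R_th: zero the source — replace V1 by a short circuit (node 2 merges into node 0) — and find the resistance seen between A (node 1) and B (node 0).
Reduce the network between node 1 (A) and node 0 (B) by series/parallel combination:
  Rp1 = R1 ‖ R2 ‖ R3 (parallel, all between nodes 0 and 1) = 1/(1/2.7 + 1/2000 + 1/750) = 2.687 Ω
R_th = 2.687 Ω

Final answer: V_th = 11.94 V, R_th = 2.687 Ω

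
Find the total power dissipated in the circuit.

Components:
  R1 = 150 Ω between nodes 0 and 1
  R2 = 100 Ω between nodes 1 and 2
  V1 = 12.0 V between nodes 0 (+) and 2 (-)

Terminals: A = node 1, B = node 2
Nodal analysis, taking node 2 as the 0 V reference.
Source V1 fixes V_0 = 12 V.
KCL at each unknown node (sum of currents leaving = 0; resistances in Ω):
  Node 1: (V_1 - 12)/150 + (V_1 - 0)/100 = 0
Collecting terms: 0.01667 × V_1 = 0.08  =>  V_1 = 4.8 V
Power in each resistor, P = (ΔV)²/R:
  P_R1 = (12 - 4.8)²/150 = 0.3456 W
  P_R2 = (4.8 - 0)²/100 = 0.2304 W
P_total = P_R1 + P_R2 = 0.576 W

Final answer: 0.576 W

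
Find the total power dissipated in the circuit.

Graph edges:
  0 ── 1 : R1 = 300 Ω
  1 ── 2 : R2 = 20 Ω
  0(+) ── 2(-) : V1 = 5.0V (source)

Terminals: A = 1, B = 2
Nodal analysis, taking node 2 as the 0 V reference.
Source V1 fixes V_0 = 5 V.
KCL at each unknown node (sum of currents leaving = 0; resistances in Ω):
  Node 1: (V_1 - 5)/300 + (V_1 - 0)/20 = 0
Collecting terms: 0.05333 × V_1 = 0.01667  =>  V_1 = 0.3125 V
Power in each resistor, P = (ΔV)²/R:
  P_R1 = (5 - 0.3125)²/300 = 0.07324 W
  P_R2 = (0.3125 - 0)²/20 = 0.004883 W
P_total = P_R1 + P_R2 = 0.07812 W

Final answer: 0.07812 W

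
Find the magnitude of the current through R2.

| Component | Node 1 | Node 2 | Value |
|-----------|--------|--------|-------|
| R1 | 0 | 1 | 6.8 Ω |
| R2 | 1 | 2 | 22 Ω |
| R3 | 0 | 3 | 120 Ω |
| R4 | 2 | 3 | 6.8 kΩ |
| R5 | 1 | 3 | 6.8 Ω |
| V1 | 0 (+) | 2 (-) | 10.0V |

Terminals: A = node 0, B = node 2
Nodal analysis, taking node 2 as the 0 V reference.
Source V1 fixes V_0 = 10 V.
KCL at each unknown node (sum of currents leaving = 0; resistances in Ω):
  Node 1: (V_1 - 10)/6.8 + (V_1 - 0)/22 + (V_1 - V_3)/6.8 = 0
  Node 3: (V_3 - 10)/120 + (V_3 - 0)/6800 + (V_3 - V_1)/6.8 = 0
Collecting terms (coefficients in siemens):
  0.3396·V_1 - 0.1471·V_3 = 1.471
  0.1555·V_3 - 0.1471·V_1 = 0.08333
Determinant D = (0.3396)(0.1555) - (-0.1471)(-0.1471) = 0.03119
V_1 = [(1.471)(0.1555) - (-0.1471)(0.08333)]/D = 7.726 V
V_3 = [(0.3396)(0.08333) - (1.471)(-0.1471)]/D = 7.841 V
I_R2 = (V_1 - V_2)/R2 = (7.726 - 0)/22 = 0.3512 A
|I_R2| = 0.3512 A

Final answer: |I_R2| = 0.3512 A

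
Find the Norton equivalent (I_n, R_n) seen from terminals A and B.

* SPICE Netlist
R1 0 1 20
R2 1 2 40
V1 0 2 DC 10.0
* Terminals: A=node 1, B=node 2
Find the Thévenin equivalent first; then I_n = V_th/R_th and R_n = R_th.
Step 1 — V_th is the open-circuit voltage V_A - V_B (nothing connected across the terminals).
Nodal analysis, taking node 2 as the 0 V reference.
Source V1 fixes V_0 = 10 V.
KCL at each unknown node (sum of currents leaving = 0; resistances in Ω):
  Node 1: (V_1 - 10)/20 + (V_1 - 0)/40 = 0
Collecting terms: 0.075 × V_1 = 0.5  =>  V_1 = 6.667 V
V_th = V_1 - V_2 = 6.667 - 0 = 6.667 V
Step 2 — R_th: zero the source — replace V1 by a short circuit (node 2 merges into node 0) — and find the resistance seen between A (node 1) and B (node 0).
Reduce the network between node 1 (A) and node 0 (B) by series/parallel combination:
  Rp1 = R1 ‖ R2 (parallel, both between nodes 0 and 1) = 1/(1/20 + 1/40) = 13.33 Ω
R_th = 13.33 Ω
I_n = V_th/R_th = 6.667/13.33 = 0.5 A, and R_n = R_th = 13.33 Ω

Final answer: I_n = 0.5 A, R_n = 13.33 Ω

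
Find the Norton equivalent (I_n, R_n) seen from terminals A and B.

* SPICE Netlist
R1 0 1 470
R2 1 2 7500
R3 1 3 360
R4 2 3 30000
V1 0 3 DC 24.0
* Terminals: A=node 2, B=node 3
Find the Thévenin equivalent first; then I_n = V_th/R_th and R_n = R_th.
Step 1 — V_th is the open-circuit voltage V_A - V_B (nothing connected across the terminals).
Nodal analysis, taking node 3 as the 0 V reference.
Source V1 fixes V_0 = 24 V.
KCL at each unknown node (sum of currents leaving = 0; resistances in Ω):
  Node 1: (V_1 - 24)/470 + (V_1 - V_2)/7500 + (V_1 - 0)/360 = 0
  Node 2: (V_2 - V_1)/7500 + (V_2 - 0)/30000 = 0
Collecting terms (coefficients in siemens):
  0.005039·V_1 - 0.0001333·V_2 = 0.05106
  0.0001667·V_2 - 0.0001333·V_1 = 0
Determinant D = (0.005039)(0.0001667) - (-0.0001333)(-0.0001333) = 0.000000822
V_1 = [(0.05106)(0.0001667) - (-0.0001333)(0)]/D = 10.35 V
V_2 = [(0.005039)(0) - (0.05106)(-0.0001333)]/D = 8.283 V
V_th = V_2 - V_3 = 8.283 - 0 = 8.283 V
Step 2 — R_th: zero the source — replace V1 by a short circuit (node 3 merges into node 0) — and find the resistance seen between A (node 2) and B (node 0).
Reduce the network between node 2 (A) and node 0 (B) by series/parallel combination:
  Rp1 = R1 ‖ R3 (parallel, both between nodes 0 and 1) = 1/(1/470 + 1/360) = 203.9 Ω
  Rs1 = R2 + Rp1 (series, joined only at node 1) = 7500 + 203.9 = 7704 Ω
  Rp2 = R4 ‖ Rs1 (parallel, both between nodes 0 and 2) = 1/(1/30000 + 1/7704) = 6130 Ω
R_th = 6.13 kΩ
I_n = V_th/R_th = 8.283/6130 = 0.001351 A, and R_n = R_th = 6.13 kΩ

Final answer: I_n = 0.001351 A, R_n = 6.13 kΩ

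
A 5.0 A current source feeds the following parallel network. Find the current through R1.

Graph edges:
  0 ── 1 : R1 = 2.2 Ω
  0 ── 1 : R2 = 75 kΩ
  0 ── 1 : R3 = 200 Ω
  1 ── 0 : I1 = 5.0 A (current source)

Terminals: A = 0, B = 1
All resistors sit directly between nodes 0 and 1, so they are in parallel and share one voltage V; the full source current 5 A splits among them.
1/R_par = 1/2.2 + 1/75000 + 1/200 = 0.4596 S  =>  R_par = 2.176 Ω
V = I × R_par = 5 × 2.176 = 10.88 V
I_R1 = V/R1 = 10.88/2.2 = 4.945 A

Final answer: 4.945 A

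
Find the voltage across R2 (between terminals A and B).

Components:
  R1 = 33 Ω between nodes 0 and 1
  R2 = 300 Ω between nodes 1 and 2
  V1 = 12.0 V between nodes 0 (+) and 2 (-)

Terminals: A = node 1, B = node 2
R1 and R2 are in series across V1 (node 0 → node 1 → node 2), and the output A–B is taken across R2, so this is a voltage divider.
Series current: I = V1/(R1 + R2) = 12/(33 + 300) = 12/333 = 0.03604 A
V_R2 = I × R2 = V1 × R2/(R1 + R2) = 12 × 300/333 = 10.81 V

Final answer: 10.81 V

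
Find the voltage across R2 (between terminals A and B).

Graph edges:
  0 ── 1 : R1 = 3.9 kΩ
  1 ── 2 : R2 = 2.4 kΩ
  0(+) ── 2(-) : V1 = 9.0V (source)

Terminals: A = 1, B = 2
R1 and R2 are in series across V1 (node 0 → node 1 → node 2), and the output A–B is taken across R2, so this is a voltage divider.
Series current: I = V1/(R1 + R2) = 9/(3900 + 2400) = 9/6300 = 0.001429 A
V_R2 = I × R2 = V1 × R2/(R1 + R2) = 9 × 2400/6300 = 3.429 V

Final answer: 3.429 V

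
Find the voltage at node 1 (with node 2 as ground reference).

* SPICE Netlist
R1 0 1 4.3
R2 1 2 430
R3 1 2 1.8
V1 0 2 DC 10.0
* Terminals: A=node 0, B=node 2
Nodal analysis, taking node 2 as the 0 V reference.
Source V1 fixes V_0 = 10 V.
KCL at each unknown node (sum of currents leaving = 0; resistances in Ω):
  Node 1: (V_1 - 10)/4.3 + (V_1 - 0)/430 + (V_1 - 0)/1.8 = 0
Collecting terms: 0.7904 × V_1 = 2.326  =>  V_1 = 2.942 V
The requested potential is V_1 = 2.942 V.

Final answer: V_1 = 2.942 V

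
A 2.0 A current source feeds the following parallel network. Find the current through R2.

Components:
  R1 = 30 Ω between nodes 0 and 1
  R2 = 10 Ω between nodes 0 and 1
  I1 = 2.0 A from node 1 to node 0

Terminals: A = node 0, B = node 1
All resistors sit directly between nodes 0 and 1, so they are in parallel and share one voltage V; the full source current 2 A splits among them.
1/R_par = 1/30 + 1/10 = 0.1333 S  =>  R_par = 7.5 Ω
V = I × R_par = 2 × 7.5 = 15 V
I_R2 = V/R2 = 15/10 = 1.5 A

Final answer: 1.5 A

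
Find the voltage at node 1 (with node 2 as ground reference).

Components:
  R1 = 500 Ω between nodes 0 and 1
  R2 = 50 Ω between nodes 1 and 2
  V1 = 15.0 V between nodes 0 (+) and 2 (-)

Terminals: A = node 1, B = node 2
Nodal analysis, taking node 2 as the 0 V reference.
Source V1 fixes V_0 = 15 V.
KCL at each unknown node (sum of currents leaving = 0; resistances in Ω):
  Node 1: (V_1 - 15)/500 + (V_1 - 0)/50 = 0
Collecting terms: 0.022 × V_1 = 0.03  =>  V_1 = 1.364 V
The requested potential is V_1 = 1.364 V.

Final answer: V_1 = 1.364 V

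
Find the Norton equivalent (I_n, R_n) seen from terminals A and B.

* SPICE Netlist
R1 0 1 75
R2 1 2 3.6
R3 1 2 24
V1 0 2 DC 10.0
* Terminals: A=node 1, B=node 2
Find the Thévenin equivalent first; then I_n = V_th/R_th and R_n = R_th.
Step 1 — V_th is the open-circuit voltage V_A - V_B (nothing connected across the terminals).
Nodal analysis, taking node 2 as the 0 V reference.
Source V1 fixes V_0 = 10 V.
KCL at each unknown node (sum of currents leaving = 0; resistances in Ω):
  Node 1: (V_1 - 10)/75 + (V_1 - 0)/3.6 + (V_1 - 0)/24 = 0
Collecting terms: 0.3328 × V_1 = 0.1333  =>  V_1 = 0.4007 V
V_th = V_1 - V_2 = 0.4007 - 0 = 0.4007 V
Step 2 — R_th: zero the source — replace V1 by a short circuit (node 2 merges into node 0) — and find the resistance seen between A (node 1) and B (node 0).
Reduce the network between node 1 (A) and node 0 (B) by series/parallel combination:
  Rp1 = R1 ‖ R2 ‖ R3 (parallel, all between nodes 0 and 1) = 1/(1/75 + 1/3.6 + 1/24) = 3.005 Ω
R_th = 3.005 Ω
I_n = V_th/R_th = 0.4007/3.005 = 0.1333 A, and R_n = R_th = 3.005 Ω

Final answer: I_n = 0.1333 A, R_n = 3.005 Ω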